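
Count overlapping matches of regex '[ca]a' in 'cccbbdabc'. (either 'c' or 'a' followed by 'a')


Pattern: [ca]a means either 'c' or 'a' followed by 'a'.
Scanning 'cccbbdabc' position-by-position:
  Pos 0: window 'cc' -> no
  Pos 1: window 'cc' -> no
  Pos 2: window 'cb' -> no
  Pos 3: window 'bb' -> no
  Pos 4: window 'bd' -> no
  Pos 5: window 'da' -> no
  Pos 6: window 'ab' -> no
  Pos 7: window 'bc' -> no
  Pos 8: window 'c' -> no
Total matches: 0

0


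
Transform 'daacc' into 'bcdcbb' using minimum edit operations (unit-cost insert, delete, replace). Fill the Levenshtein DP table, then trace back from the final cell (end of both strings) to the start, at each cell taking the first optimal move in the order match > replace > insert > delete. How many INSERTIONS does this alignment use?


Edit distance = 5. Backtracking from cell (5, 6) with preference match > replace > insert > delete,
then listing the resulting alignment 'daacc' -> 'bcdcbb' left to right:
  Step 1: replace d->b
  Step 2: replace a->c
  Step 3: replace a->d
  Step 4: keep 'c'
  Step 5: insert 'b' [insertion #1]
  Step 6: replace c->b
Total insertions: 1

1


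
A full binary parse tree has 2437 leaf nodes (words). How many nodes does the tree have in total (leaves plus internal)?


Leaf nodes (terminals): 2437
Internal nodes = n - 1 = 2437 - 1 = 2436
Total = leaves + internal = 2437 + 2436 = 4873

4873


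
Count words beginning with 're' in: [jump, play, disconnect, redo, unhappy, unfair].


Checking each word for prefix 're':
  'jump' -> no (count: 0)
  'play' -> no (count: 0)
  'disconnect' -> no (count: 0)
  'redo' -> YES, starts with 're' (count: 1)
  'unhappy' -> no (count: 1)
  'unfair' -> no (count: 1)
Total with prefix 're': 1

1


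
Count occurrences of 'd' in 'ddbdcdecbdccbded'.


Scanning 'ddbdcdecbdccbded' for 'd':
  Position 0: 'd' -> MATCH (count: 1)
  Position 1: 'd' -> MATCH (count: 2)
  Position 3: 'd' -> MATCH (count: 3)
  Position 5: 'd' -> MATCH (count: 4)
  Position 9: 'd' -> MATCH (count: 5)
  Position 13: 'd' -> MATCH (count: 6)
  Position 15: 'd' -> MATCH (count: 7)
Total occurrences of 'd': 7

7


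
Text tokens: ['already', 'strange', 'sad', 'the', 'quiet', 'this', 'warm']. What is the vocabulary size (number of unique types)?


Listing all tokens and tracking unique types:
  Token 1: 'already' -> NEW (unique so far: 1)
  Token 2: 'strange' -> NEW (unique so far: 2)
  Token 3: 'sad' -> NEW (unique so far: 3)
  Token 4: 'the' -> NEW (unique so far: 4)
  Token 5: 'quiet' -> NEW (unique so far: 5)
  Token 6: 'this' -> NEW (unique so far: 6)
  Token 7: 'warm' -> NEW (unique so far: 7)
Unique types: ('already', 'quiet', 'sad', 'strange', 'the', 'this', 'warm')
Vocabulary size: 7

7


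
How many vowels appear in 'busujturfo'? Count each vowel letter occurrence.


Scanning each character of 'busujturfo':
  Position 1: 'b' -> consonant (running count: 0)
  Position 2: 'u' -> vowel (running count: 1)
  Position 3: 's' -> consonant (running count: 1)
  Position 4: 'u' -> vowel (running count: 2)
  Position 5: 'j' -> consonant (running count: 2)
  Position 6: 't' -> consonant (running count: 2)
  Position 7: 'u' -> vowel (running count: 3)
  Position 8: 'r' -> consonant (running count: 3)
  Position 9: 'f' -> consonant (running count: 3)
  Position 10: 'o' -> vowel (running count: 4)
Total vowels: 4

4


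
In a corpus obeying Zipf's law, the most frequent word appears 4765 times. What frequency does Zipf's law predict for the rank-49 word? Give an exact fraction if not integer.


Zipf's law: freq(rank) = f1 / rank
f1 = 4765, rank = 49
freq = 4765 / 49
GCD(4765, 49) = 1
Simplified: 4765/49

4765/49


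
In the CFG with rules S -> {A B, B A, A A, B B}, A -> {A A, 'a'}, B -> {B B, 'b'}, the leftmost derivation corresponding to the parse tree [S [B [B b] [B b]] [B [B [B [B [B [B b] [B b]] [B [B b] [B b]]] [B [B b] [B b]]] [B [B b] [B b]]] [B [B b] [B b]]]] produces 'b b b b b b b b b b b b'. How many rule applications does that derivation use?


Every bracketed nonterminal node [X ...] in the tree is produced by exactly one rule application.
Reading the tree off as a leftmost derivation:
  Step 1: S  =>  B B   (applied S -> B B)
  Step 2: B B  =>  B B B   (applied B -> B B)
  Step 3: B B B  =>  b B B   (applied B -> b)
  Step 4: b B B  =>  b b B   (applied B -> b)
  Step 5: b b B  =>  b b B B   (applied B -> B B)
  Step 6: b b B B  =>  b b B B B   (applied B -> B B)
  Step 7: b b B B B  =>  b b B B B B   (applied B -> B B)
  Step 8: b b B B B B  =>  b b B B B B B   (applied B -> B B)
  Step 9: b b B B B B B  =>  b b B B B B B B   (applied B -> B B)
  Step 10: b b B B B B B B  =>  b b b B B B B B   (applied B -> b)
  Step 11: b b b B B B B B  =>  b b b b B B B B   (applied B -> b)
  Step 12: b b b b B B B B  =>  b b b b B B B B B   (applied B -> B B)
  Step 13: b b b b B B B B B  =>  b b b b b B B B B   (applied B -> b)
  Step 14: b b b b b B B B B  =>  b b b b b b B B B   (applied B -> b)
  Step 15: b b b b b b B B B  =>  b b b b b b B B B B   (applied B -> B B)
  Step 16: b b b b b b B B B B  =>  b b b b b b b B B B   (applied B -> b)
  Step 17: b b b b b b b B B B  =>  b b b b b b b b B B   (applied B -> b)
  Step 18: b b b b b b b b B B  =>  b b b b b b b b B B B   (applied B -> B B)
  Step 19: b b b b b b b b B B B  =>  b b b b b b b b b B B   (applied B -> b)
  Step 20: b b b b b b b b b B B  =>  b b b b b b b b b b B   (applied B -> b)
  Step 21: b b b b b b b b b b B  =>  b b b b b b b b b b B B   (applied B -> B B)
  Step 22: b b b b b b b b b b B B  =>  b b b b b b b b b b b B   (applied B -> b)
  Step 23: b b b b b b b b b b b B  =>  b b b b b b b b b b b b   (applied B -> b)
Final yield: b b b b b b b b b b b b
Total rewrite steps: 23

23


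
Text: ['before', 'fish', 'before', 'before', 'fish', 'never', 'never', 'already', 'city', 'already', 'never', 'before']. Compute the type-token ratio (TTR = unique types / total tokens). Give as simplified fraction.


Tokens: 12
Unique types: ('already', 'before', 'city', 'fish', 'never') = 5
TTR = 5/12
Already in lowest terms.

5/12


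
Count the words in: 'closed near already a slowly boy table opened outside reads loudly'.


Counting words by splitting on spaces:
  Word 1: 'closed'
  Word 2: 'near'
  Word 3: 'already'
  Word 4: 'a'
  Word 5: 'slowly'
  Word 6: 'boy'
  Word 7: 'table'
  Word 8: 'opened'
  Word 9: 'outside'
  Word 10: 'reads'
  Word 11: 'loudly'
Total words: 11

11


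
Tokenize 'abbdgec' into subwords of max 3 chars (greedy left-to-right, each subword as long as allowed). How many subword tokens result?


'abbdgec' has 7 characters.
Chunking with max size 3:
  Chunk 1: 'abb' (positions 0-2)
  Chunk 2: 'dge' (positions 3-5)
  Chunk 3: 'c' (positions 6-6)
Total chunks: ceil(7 / 3) = 3

3


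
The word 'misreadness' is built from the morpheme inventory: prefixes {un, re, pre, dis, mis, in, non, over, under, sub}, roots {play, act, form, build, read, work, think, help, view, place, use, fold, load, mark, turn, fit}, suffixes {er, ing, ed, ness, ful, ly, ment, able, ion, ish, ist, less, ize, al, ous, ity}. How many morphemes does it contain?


Segmenting 'misreadness' against the inventory:
  'mis' -> prefix (morpheme 1)
  'read' -> root (morpheme 2)
  'ness' -> suffix (morpheme 3)
Total morphemes: 3

3


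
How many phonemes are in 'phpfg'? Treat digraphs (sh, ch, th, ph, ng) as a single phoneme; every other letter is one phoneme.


Parsing 'phpfg' greedily, digraphs first:
  'ph' -> digraph (1 consonant phoneme) (phonemes so far: 1)
  'p' -> consonant phoneme (phonemes so far: 2)
  'f' -> consonant phoneme (phonemes so far: 3)
  'g' -> consonant phoneme (phonemes so far: 4)
Total phonemes: 4

4


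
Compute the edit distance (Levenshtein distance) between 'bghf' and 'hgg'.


Building DP table for s1='bghf' (len 4) and s2='hgg' (len 3):
       h  g  g
    0  1  2  3
  b 1  1  2  3
  g 2  2  1  2
  h 3  2  2  2
  f 4  3  3  3
Edit distance = dp[4][3] = 3

3


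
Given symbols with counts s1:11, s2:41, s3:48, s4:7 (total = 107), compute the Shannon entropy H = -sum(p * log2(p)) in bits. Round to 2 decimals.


Computing entropy H = -sum(p_i * log2(p_i)):
  s1: p = 11/107 = 0.1028, -p*log2(p) = 0.3374
  s2: p = 41/107 = 0.3832, -p*log2(p) = 0.5303
  s3: p = 48/107 = 0.4486, -p*log2(p) = 0.5188
  s4: p = 7/107 = 0.0654, -p*log2(p) = 0.2574
H = sum of terms = 1.6439
Rounded to 2 decimals: 1.64

1.64


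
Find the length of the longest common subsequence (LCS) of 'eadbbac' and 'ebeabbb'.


DP table for LCS of 'eadbbac' and 'ebeabbb':
       e  b  e  a  b  b  b
    0  0  0  0  0  0  0  0
  e 0  1  1  1  1  1  1  1
  a 0  1  1  1  2  2  2  2
  d 0  1  1  1  2  2  2  2
  b 0  1  2  2  2  3  3  3
  b 0  1  2  2  2  3  4  4
  a 0  1  2  2  3  3  4  4
  c 0  1  2  2  3  3  4  4
LCS: 'eabb'
LCS length = 4

4


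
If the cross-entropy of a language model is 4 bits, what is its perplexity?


Perplexity formula: PP = 2^H
H = 4
PP = 2^4
Steps: 2^1 = 2, 2^2 = 4, 2^3 = 8, 2^4 = 16
PP = 16

16


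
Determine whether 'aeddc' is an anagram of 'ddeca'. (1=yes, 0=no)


Sort characters of 'aeddc': 'acdde'
Sort characters of 'ddeca': 'acdde'
Sorted forms match -> they ARE anagrams
Result: 1

1


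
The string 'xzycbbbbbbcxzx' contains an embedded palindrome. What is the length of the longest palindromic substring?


Scanning 'xzycbbbbbbcxzx' for palindromic substrings.
Substring at positions 3-10: 'cbbbbbbc'.
Check: reverse('cbbbbbbc') = 'cbbbbbbc' -> palindrome confirmed.
Neighbouring characters ('y' / 'x') break symmetry, so it cannot extend further.
No longer palindromic substring exists; longest length = 8

8


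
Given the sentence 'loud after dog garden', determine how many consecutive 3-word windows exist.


Word trigrams from [4] words:
  Trigram 1: (loud after dog)
  Trigram 2: (after dog garden)
Total word trigrams: 4 - 2 = 2

2


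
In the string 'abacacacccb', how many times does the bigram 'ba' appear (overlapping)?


Scanning 'abacacacccb' for bigram 'ba':
  Position 0: 'ab' -> no
  Position 1: 'ba' -> MATCH
  Position 2: 'ac' -> no
  Position 3: 'ca' -> no
  Position 4: 'ac' -> no
  Position 5: 'ca' -> no
  Position 6: 'ac' -> no
  Position 7: 'cc' -> no
  Position 8: 'cc' -> no
  Position 9: 'cb' -> no
Total matches: 1

1


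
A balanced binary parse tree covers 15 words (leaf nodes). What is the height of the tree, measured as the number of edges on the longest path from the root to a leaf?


In a balanced binary tree with n leaves the deepest leaf is ceil(log2(n)) edges below the root.
log2(15) = 3.9069
ceil(3.9069) = 4
height (edges) = 4

4


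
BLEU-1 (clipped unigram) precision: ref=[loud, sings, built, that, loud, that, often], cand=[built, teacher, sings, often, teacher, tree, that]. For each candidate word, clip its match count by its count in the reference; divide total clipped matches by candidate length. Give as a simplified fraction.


Reference word counts: {'built': 1, 'loud': 2, 'often': 1, 'sings': 1, 'that': 2}
Checking each candidate word (with clipping):
  'built' -> in reference (ref count 1, used 1/1) -> match (matches: 1)
  'teacher' -> not in reference -> no match (matches: 1)
  'sings' -> in reference (ref count 1, used 1/1) -> match (matches: 2)
  'often' -> in reference (ref count 1, used 1/1) -> match (matches: 3)
  'teacher' -> not in reference -> no match (matches: 3)
  'tree' -> not in reference -> no match (matches: 3)
  'that' -> in reference (ref count 2, used 1/2) -> match (matches: 4)
Clipped matches: 4, Candidate length: 7
Precision = 4/7

4/7


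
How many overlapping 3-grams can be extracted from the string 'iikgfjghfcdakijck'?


String 'iikgfjghfcdakijck' has length L = 17.
Number of overlapping n-grams = L - n + 1
Substituting: 17 - 3 + 1 = 15

15


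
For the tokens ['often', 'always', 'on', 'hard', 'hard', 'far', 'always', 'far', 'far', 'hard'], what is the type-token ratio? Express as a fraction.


Tokens: 10
Unique types: ('always', 'far', 'hard', 'often', 'on') = 5
TTR = 5/10
Simplify: divide both by 5 -> 1/2
TTR = 1/2

1/2


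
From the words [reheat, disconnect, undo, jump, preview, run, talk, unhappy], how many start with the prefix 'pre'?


Checking each word for prefix 'pre':
  'reheat' -> no (count: 0)
  'disconnect' -> no (count: 0)
  'undo' -> no (count: 0)
  'jump' -> no (count: 0)
  'preview' -> YES, starts with 'pre' (count: 1)
  'run' -> no (count: 1)
  'talk' -> no (count: 1)
  'unhappy' -> no (count: 1)
Total with prefix 'pre': 1

1


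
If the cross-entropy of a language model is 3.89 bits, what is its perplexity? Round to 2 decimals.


Perplexity formula: PP = 2^H
H = 3.89
PP = 2^3.89
Decompose: 2^3.89 = 2^3 * 2^0.89
2^3 = 8, 2^0.89 ~ 1.8531761
PP ~ 8 * 1.8531761 = 14.8254088
Rounded to 2 decimals: 14.83

14.83


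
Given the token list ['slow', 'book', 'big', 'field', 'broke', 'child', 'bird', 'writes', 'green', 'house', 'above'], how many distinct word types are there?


Listing all tokens and tracking unique types:
  Token 1: 'slow' -> NEW (unique so far: 1)
  Token 2: 'book' -> NEW (unique so far: 2)
  Token 3: 'big' -> NEW (unique so far: 3)
  Token 4: 'field' -> NEW (unique so far: 4)
  Token 5: 'broke' -> NEW (unique so far: 5)
  Token 6: 'child' -> NEW (unique so far: 6)
  Token 7: 'bird' -> NEW (unique so far: 7)
  Token 8: 'writes' -> NEW (unique so far: 8)
  Token 9: 'green' -> NEW (unique so far: 9)
  Token 10: 'house' -> NEW (unique so far: 10)
  Token 11: 'above' -> NEW (unique so far: 11)
Unique types: ('above', 'big', 'bird', 'book', 'broke', 'child', 'field', 'green', 'house', 'slow', 'writes')
Vocabulary size: 11

11


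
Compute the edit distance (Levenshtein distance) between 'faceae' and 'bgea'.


Building DP table for s1='faceae' (len 6) and s2='bgea' (len 4):
       b  g  e  a
    0  1  2  3  4
  f 1  1  2  3  4
  a 2  2  2  3  3
  c 3  3  3  3  4
  e 4  4  4  3  4
  a 5  5  5  4  3
  e 6  6  6  5  4
Edit distance = dp[6][4] = 4

4


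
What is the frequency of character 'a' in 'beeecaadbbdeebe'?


Scanning 'beeecaadbbdeebe' for 'a':
  Position 5: 'a' -> MATCH (count: 1)
  Position 6: 'a' -> MATCH (count: 2)
Total occurrences of 'a': 2

2


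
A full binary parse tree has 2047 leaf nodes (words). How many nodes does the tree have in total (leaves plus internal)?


Leaf nodes (terminals): 2047
Internal nodes = n - 1 = 2047 - 1 = 2046
Total = leaves + internal = 2047 + 2046 = 4093

4093


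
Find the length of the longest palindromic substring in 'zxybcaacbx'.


Scanning 'zxybcaacbx' for palindromic substrings.
Substring at positions 3-8: 'bcaacb'.
Check: reverse('bcaacb') = 'bcaacb' -> palindrome confirmed.
Neighbouring characters ('y' / 'x') break symmetry, so it cannot extend further.
No longer palindromic substring exists; longest length = 6

6


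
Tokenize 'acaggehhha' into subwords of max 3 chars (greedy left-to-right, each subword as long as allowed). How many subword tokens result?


'acaggehhha' has 10 characters.
Chunking with max size 3:
  Chunk 1: 'aca' (positions 0-2)
  Chunk 2: 'gge' (positions 3-5)
  Chunk 3: 'hhh' (positions 6-8)
  Chunk 4: 'a' (positions 9-9)
Total chunks: ceil(10 / 3) = 4

4


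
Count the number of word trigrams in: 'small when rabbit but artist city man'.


Word trigrams from [7] words:
  Trigram 1: (small when rabbit)
  Trigram 2: (when rabbit but)
  Trigram 3: (rabbit but artist)
  Trigram 4: (but artist city)
  Trigram 5: (artist city man)
Total word trigrams: 7 - 2 = 5

5


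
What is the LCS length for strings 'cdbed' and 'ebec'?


DP table for LCS of 'cdbed' and 'ebec':
       e  b  e  c
    0  0  0  0  0
  c 0  0  0  0  1
  d 0  0  0  0  1
  b 0  0  1  1  1
  e 0  1  1  2  2
  d 0  1  1  2  2
LCS: 'be'
LCS length = 2

2


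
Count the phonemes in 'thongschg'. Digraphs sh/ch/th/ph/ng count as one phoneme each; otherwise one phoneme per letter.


Parsing 'thongschg' greedily, digraphs first:
  'th' -> digraph (1 consonant phoneme) (phonemes so far: 1)
  'o' -> vowel phoneme (phonemes so far: 2)
  'ng' -> digraph (1 consonant phoneme) (phonemes so far: 3)
  's' -> consonant phoneme (phonemes so far: 4)
  'ch' -> digraph (1 consonant phoneme) (phonemes so far: 5)
  'g' -> consonant phoneme (phonemes so far: 6)
Total phonemes: 6

6


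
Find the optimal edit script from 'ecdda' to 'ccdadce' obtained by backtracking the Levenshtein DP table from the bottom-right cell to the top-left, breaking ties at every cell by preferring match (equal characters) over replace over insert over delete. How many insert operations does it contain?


Edit distance = 4. Backtracking from cell (5, 7) with preference match > replace > insert > delete,
then listing the resulting alignment 'ecdda' -> 'ccdadce' left to right:
  Step 1: replace e->c
  Step 2: keep 'c'
  Step 3: keep 'd'
  Step 4: insert 'a' [insertion #1]
  Step 5: keep 'd'
  Step 6: insert 'c' [insertion #2]
  Step 7: replace a->e
Total insertions: 2

2


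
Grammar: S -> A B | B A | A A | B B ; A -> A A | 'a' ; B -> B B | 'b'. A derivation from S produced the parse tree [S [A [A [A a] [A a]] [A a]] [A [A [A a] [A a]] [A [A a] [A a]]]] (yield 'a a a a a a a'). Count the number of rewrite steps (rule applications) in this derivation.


Every bracketed nonterminal node [X ...] in the tree is produced by exactly one rule application.
Reading the tree off as a leftmost derivation:
  Step 1: S  =>  A A   (applied S -> A A)
  Step 2: A A  =>  A A A   (applied A -> A A)
  Step 3: A A A  =>  A A A A   (applied A -> A A)
  Step 4: A A A A  =>  a A A A   (applied A -> a)
  Step 5: a A A A  =>  a a A A   (applied A -> a)
  Step 6: a a A A  =>  a a a A   (applied A -> a)
  Step 7: a a a A  =>  a a a A A   (applied A -> A A)
  Step 8: a a a A A  =>  a a a A A A   (applied A -> A A)
  Step 9: a a a A A A  =>  a a a a A A   (applied A -> a)
  Step 10: a a a a A A  =>  a a a a a A   (applied A -> a)
  Step 11: a a a a a A  =>  a a a a a A A   (applied A -> A A)
  Step 12: a a a a a A A  =>  a a a a a a A   (applied A -> a)
  Step 13: a a a a a a A  =>  a a a a a a a   (applied A -> a)
Final yield: a a a a a a a
Total rewrite steps: 13

13


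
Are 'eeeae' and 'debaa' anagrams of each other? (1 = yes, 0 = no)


Sort characters of 'eeeae': 'aeeee'
Sort characters of 'debaa': 'aabde'
Sorted forms differ -> they are NOT anagrams
Result: 0

0


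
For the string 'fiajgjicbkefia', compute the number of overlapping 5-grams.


String 'fiajgjicbkefia' has length L = 14.
Number of overlapping n-grams = L - n + 1
Substituting: 14 - 5 + 1 = 10

10


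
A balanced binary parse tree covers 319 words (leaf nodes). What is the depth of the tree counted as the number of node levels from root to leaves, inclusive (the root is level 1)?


In a balanced binary tree with n leaves the deepest leaf is ceil(log2(n)) edges below the root,
so counting node levels inclusive of root and leaves gives ceil(log2(n)) + 1 levels.
log2(319) = 8.3174
ceil(8.3174) = 9
levels = 9 + 1 = 10

10


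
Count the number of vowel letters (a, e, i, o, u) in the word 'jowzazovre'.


Scanning each character of 'jowzazovre':
  Position 1: 'j' -> consonant (running count: 0)
  Position 2: 'o' -> vowel (running count: 1)
  Position 3: 'w' -> consonant (running count: 1)
  Position 4: 'z' -> consonant (running count: 1)
  Position 5: 'a' -> vowel (running count: 2)
  Position 6: 'z' -> consonant (running count: 2)
  Position 7: 'o' -> vowel (running count: 3)
  Position 8: 'v' -> consonant (running count: 3)
  Position 9: 'r' -> consonant (running count: 3)
  Position 10: 'e' -> vowel (running count: 4)
Total vowels: 4

4


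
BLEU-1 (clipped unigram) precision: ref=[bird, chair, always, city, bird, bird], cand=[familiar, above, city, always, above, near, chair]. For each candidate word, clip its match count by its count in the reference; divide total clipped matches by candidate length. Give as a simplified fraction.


Reference word counts: {'always': 1, 'bird': 3, 'chair': 1, 'city': 1}
Checking each candidate word (with clipping):
  'familiar' -> not in reference -> no match (matches: 0)
  'above' -> not in reference -> no match (matches: 0)
  'city' -> in reference (ref count 1, used 1/1) -> match (matches: 1)
  'always' -> in reference (ref count 1, used 1/1) -> match (matches: 2)
  'above' -> not in reference -> no match (matches: 2)
  'near' -> not in reference -> no match (matches: 2)
  'chair' -> in reference (ref count 1, used 1/1) -> match (matches: 3)
Clipped matches: 3, Candidate length: 7
Precision = 3/7

3/7


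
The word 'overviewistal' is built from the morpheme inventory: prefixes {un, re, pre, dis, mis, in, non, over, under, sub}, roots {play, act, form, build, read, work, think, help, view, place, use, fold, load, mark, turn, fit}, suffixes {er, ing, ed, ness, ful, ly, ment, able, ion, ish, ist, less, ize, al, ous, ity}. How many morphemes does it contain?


Segmenting 'overviewistal' against the inventory:
  'over' -> prefix (morpheme 1)
  'view' -> root (morpheme 2)
  'ist' -> suffix (morpheme 3)
  'al' -> suffix (morpheme 4)
Total morphemes: 4

4


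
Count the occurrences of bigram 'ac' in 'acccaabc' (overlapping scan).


Scanning 'acccaabc' for bigram 'ac':
  Position 0: 'ac' -> MATCH
  Position 1: 'cc' -> no
  Position 2: 'cc' -> no
  Position 3: 'ca' -> no
  Position 4: 'aa' -> no
  Position 5: 'ab' -> no
  Position 6: 'bc' -> no
Total matches: 1

1


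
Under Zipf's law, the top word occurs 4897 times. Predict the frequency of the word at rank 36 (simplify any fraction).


Zipf's law: freq(rank) = f1 / rank
f1 = 4897, rank = 36
freq = 4897 / 36
GCD(4897, 36) = 1
Simplified: 4897/36

4897/36


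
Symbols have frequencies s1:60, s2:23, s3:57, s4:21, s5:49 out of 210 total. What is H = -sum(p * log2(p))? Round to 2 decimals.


Computing entropy H = -sum(p_i * log2(p_i)):
  s1: p = 60/210 = 0.2857, -p*log2(p) = 0.5164
  s2: p = 23/210 = 0.1095, -p*log2(p) = 0.3495
  s3: p = 57/210 = 0.2714, -p*log2(p) = 0.5107
  s4: p = 21/210 = 0.1000, -p*log2(p) = 0.3322
  s5: p = 49/210 = 0.2333, -p*log2(p) = 0.4899
H = sum of terms = 2.1987
Rounded to 2 decimals: 2.20

2.20


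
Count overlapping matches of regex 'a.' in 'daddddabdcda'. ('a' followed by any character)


Pattern: a. means 'a' followed by any character.
Scanning 'daddddabdcda' position-by-position:
  Pos 0: window 'da' -> no
  Pos 1: window 'ad' -> MATCH
  Pos 2: window 'dd' -> no
  Pos 3: window 'dd' -> no
  Pos 4: window 'dd' -> no
  Pos 5: window 'da' -> no
  Pos 6: window 'ab' -> MATCH
  Pos 7: window 'bd' -> no
  Pos 8: window 'dc' -> no
  Pos 9: window 'cd' -> no
  Pos 10: window 'da' -> no
  Pos 11: window 'a' -> no
Total matches: 2

2


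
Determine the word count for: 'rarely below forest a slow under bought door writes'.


Counting words by splitting on spaces:
  Word 1: 'rarely'
  Word 2: 'below'
  Word 3: 'forest'
  Word 4: 'a'
  Word 5: 'slow'
  Word 6: 'under'
  Word 7: 'bought'
  Word 8: 'door'
  Word 9: 'writes'
Total words: 9

9


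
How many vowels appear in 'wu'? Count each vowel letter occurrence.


Scanning each character of 'wu':
  Position 1: 'w' -> consonant (running count: 0)
  Position 2: 'u' -> vowel (running count: 1)
Total vowels: 1

1


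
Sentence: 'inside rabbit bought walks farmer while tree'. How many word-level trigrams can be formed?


Word trigrams from [7] words:
  Trigram 1: (inside rabbit bought)
  Trigram 2: (rabbit bought walks)
  Trigram 3: (bought walks farmer)
  Trigram 4: (walks farmer while)
  Trigram 5: (farmer while tree)
Total word trigrams: 7 - 2 = 5

5


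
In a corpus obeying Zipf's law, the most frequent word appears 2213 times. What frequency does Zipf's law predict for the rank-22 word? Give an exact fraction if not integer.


Zipf's law: freq(rank) = f1 / rank
f1 = 2213, rank = 22
freq = 2213 / 22
GCD(2213, 22) = 1
Simplified: 2213/22

2213/22


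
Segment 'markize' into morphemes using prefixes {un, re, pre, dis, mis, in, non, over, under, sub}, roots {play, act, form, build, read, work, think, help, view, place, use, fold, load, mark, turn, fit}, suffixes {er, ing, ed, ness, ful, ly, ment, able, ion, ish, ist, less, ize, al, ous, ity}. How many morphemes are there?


Segmenting 'markize' against the inventory:
  'mark' -> root (morpheme 1)
  'ize' -> suffix (morpheme 2)
Total morphemes: 2

2


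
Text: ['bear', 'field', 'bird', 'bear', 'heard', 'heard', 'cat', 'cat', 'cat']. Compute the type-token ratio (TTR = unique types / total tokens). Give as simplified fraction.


Tokens: 9
Unique types: ('bear', 'bird', 'cat', 'field', 'heard') = 5
TTR = 5/9
Already in lowest terms.

5/9


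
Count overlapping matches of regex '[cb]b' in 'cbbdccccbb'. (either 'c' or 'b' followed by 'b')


Pattern: [cb]b means either 'c' or 'b' followed by 'b'.
Scanning 'cbbdccccbb' position-by-position:
  Pos 0: window 'cb' -> MATCH
  Pos 1: window 'bb' -> MATCH
  Pos 2: window 'bd' -> no
  Pos 3: window 'dc' -> no
  Pos 4: window 'cc' -> no
  Pos 5: window 'cc' -> no
  Pos 6: window 'cc' -> no
  Pos 7: window 'cb' -> MATCH
  Pos 8: window 'bb' -> MATCH
  Pos 9: window 'b' -> no
Total matches: 4

4


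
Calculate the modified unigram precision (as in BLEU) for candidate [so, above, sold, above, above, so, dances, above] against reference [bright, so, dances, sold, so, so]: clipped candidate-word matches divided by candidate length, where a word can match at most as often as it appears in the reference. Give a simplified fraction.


Reference word counts: {'bright': 1, 'dances': 1, 'so': 3, 'sold': 1}
Checking each candidate word (with clipping):
  'so' -> in reference (ref count 3, used 1/3) -> match (matches: 1)
  'above' -> not in reference -> no match (matches: 1)
  'sold' -> in reference (ref count 1, used 1/1) -> match (matches: 2)
  'above' -> not in reference -> no match (matches: 2)
  'above' -> not in reference -> no match (matches: 2)
  'so' -> in reference (ref count 3, used 2/3) -> match (matches: 3)
  'dances' -> in reference (ref count 1, used 1/1) -> match (matches: 4)
  'above' -> not in reference -> no match (matches: 4)
Clipped matches: 4, Candidate length: 8
Precision = 4/8 = 1/2

1/2


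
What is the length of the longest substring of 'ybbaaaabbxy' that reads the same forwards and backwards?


Scanning 'ybbaaaabbxy' for palindromic substrings.
Substring at positions 1-8: 'bbaaaabb'.
Check: reverse('bbaaaabb') = 'bbaaaabb' -> palindrome confirmed.
Neighbouring characters ('y' / 'x') break symmetry, so it cannot extend further.
No longer palindromic substring exists; longest length = 8

8


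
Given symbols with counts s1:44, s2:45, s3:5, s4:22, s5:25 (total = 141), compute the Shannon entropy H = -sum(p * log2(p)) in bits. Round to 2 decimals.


Computing entropy H = -sum(p_i * log2(p_i)):
  s1: p = 44/141 = 0.3121, -p*log2(p) = 0.5243
  s2: p = 45/141 = 0.3191, -p*log2(p) = 0.5259
  s3: p = 5/141 = 0.0355, -p*log2(p) = 0.1708
  s4: p = 22/141 = 0.1560, -p*log2(p) = 0.4182
  s5: p = 25/141 = 0.1773, -p*log2(p) = 0.4425
H = sum of terms = 2.0817
Rounded to 2 decimals: 2.08

2.08


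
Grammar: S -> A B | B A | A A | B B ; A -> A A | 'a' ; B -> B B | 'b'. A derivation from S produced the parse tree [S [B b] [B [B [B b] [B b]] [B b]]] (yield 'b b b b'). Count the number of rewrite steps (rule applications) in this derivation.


Every bracketed nonterminal node [X ...] in the tree is produced by exactly one rule application.
Reading the tree off as a leftmost derivation:
  Step 1: S  =>  B B   (applied S -> B B)
  Step 2: B B  =>  b B   (applied B -> b)
  Step 3: b B  =>  b B B   (applied B -> B B)
  Step 4: b B B  =>  b B B B   (applied B -> B B)
  Step 5: b B B B  =>  b b B B   (applied B -> b)
  Step 6: b b B B  =>  b b b B   (applied B -> b)
  Step 7: b b b B  =>  b b b b   (applied B -> b)
Final yield: b b b b
Total rewrite steps: 7

7


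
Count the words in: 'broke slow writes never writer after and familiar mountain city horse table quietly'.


Counting words by splitting on spaces:
  Word 1: 'broke'
  Word 2: 'slow'
  Word 3: 'writes'
  Word 4: 'never'
  Word 5: 'writer'
  Word 6: 'after'
  Word 7: 'and'
  Word 8: 'familiar'
  Word 9: 'mountain'
  Word 10: 'city'
  Word 11: 'horse'
  Word 12: 'table'
  Word 13: 'quietly'
Total words: 13

13


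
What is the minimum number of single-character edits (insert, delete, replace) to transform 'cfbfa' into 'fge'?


Building DP table for s1='cfbfa' (len 5) and s2='fge' (len 3):
       f  g  e
    0  1  2  3
  c 1  1  2  3
  f 2  1  2  3
  b 3  2  2  3
  f 4  3  3  3
  a 5  4  4  4
Edit distance = dp[5][3] = 4

4


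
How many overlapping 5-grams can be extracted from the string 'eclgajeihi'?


String 'eclgajeihi' has length L = 10.
Number of overlapping n-grams = L - n + 1
Substituting: 10 - 5 + 1 = 6

6


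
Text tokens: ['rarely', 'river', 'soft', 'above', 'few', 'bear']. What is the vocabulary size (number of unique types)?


Listing all tokens and tracking unique types:
  Token 1: 'rarely' -> NEW (unique so far: 1)
  Token 2: 'river' -> NEW (unique so far: 2)
  Token 3: 'soft' -> NEW (unique so far: 3)
  Token 4: 'above' -> NEW (unique so far: 4)
  Token 5: 'few' -> NEW (unique so far: 5)
  Token 6: 'bear' -> NEW (unique so far: 6)
Unique types: ('above', 'bear', 'few', 'rarely', 'river', 'soft')
Vocabulary size: 6

6


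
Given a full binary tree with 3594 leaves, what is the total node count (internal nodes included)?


Leaf nodes (terminals): 3594
Internal nodes = n - 1 = 3594 - 1 = 3593
Total = leaves + internal = 3594 + 3593 = 7187

7187


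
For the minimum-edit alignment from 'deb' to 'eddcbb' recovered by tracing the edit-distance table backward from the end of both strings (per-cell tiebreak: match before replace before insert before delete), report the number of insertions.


Edit distance = 4. Backtracking from cell (3, 6) with preference match > replace > insert > delete,
then listing the resulting alignment 'deb' -> 'eddcbb' left to right:
  Step 1: insert 'e' [insertion #1]
  Step 2: insert 'd' [insertion #2]
  Step 3: keep 'd'
  Step 4: insert 'c' [insertion #3]
  Step 5: replace e->b
  Step 6: keep 'b'
Total insertions: 3

3


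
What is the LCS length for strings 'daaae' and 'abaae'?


DP table for LCS of 'daaae' and 'abaae':
       a  b  a  a  e
    0  0  0  0  0  0
  d 0  0  0  0  0  0
  a 0  1  1  1  1  1
  a 0  1  1  2  2  2
  a 0  1  1  2  3  3
  e 0  1  1  2  3  4
LCS: 'aaae'
LCS length = 4

4


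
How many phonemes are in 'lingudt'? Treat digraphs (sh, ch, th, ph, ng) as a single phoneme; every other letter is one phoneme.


Parsing 'lingudt' greedily, digraphs first:
  'l' -> consonant phoneme (phonemes so far: 1)
  'i' -> vowel phoneme (phonemes so far: 2)
  'ng' -> digraph (1 consonant phoneme) (phonemes so far: 3)
  'u' -> vowel phoneme (phonemes so far: 4)
  'd' -> consonant phoneme (phonemes so far: 5)
  't' -> consonant phoneme (phonemes so far: 6)
Total phonemes: 6

6


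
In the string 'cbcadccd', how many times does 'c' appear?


Scanning 'cbcadccd' for 'c':
  Position 0: 'c' -> MATCH (count: 1)
  Position 2: 'c' -> MATCH (count: 2)
  Position 5: 'c' -> MATCH (count: 3)
  Position 6: 'c' -> MATCH (count: 4)
Total occurrences of 'c': 4

4


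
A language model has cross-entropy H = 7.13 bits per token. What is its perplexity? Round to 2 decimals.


Perplexity formula: PP = 2^H
H = 7.13
PP = 2^7.13
Decompose: 2^7.13 = 2^7 * 2^0.13
2^7 = 128, 2^0.13 ~ 1.0942937
PP ~ 128 * 1.0942937 = 140.0695936
Rounded to 2 decimals: 140.07

140.07


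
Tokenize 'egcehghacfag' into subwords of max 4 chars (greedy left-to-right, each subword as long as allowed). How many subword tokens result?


'egcehghacfag' has 12 characters.
Chunking with max size 4:
  Chunk 1: 'egce' (positions 0-3)
  Chunk 2: 'hgha' (positions 4-7)
  Chunk 3: 'cfag' (positions 8-11)
Total chunks: ceil(12 / 4) = 3

3


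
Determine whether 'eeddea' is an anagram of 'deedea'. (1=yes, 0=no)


Sort characters of 'eeddea': 'addeee'
Sort characters of 'deedea': 'addeee'
Sorted forms match -> they ARE anagrams
Result: 1

1


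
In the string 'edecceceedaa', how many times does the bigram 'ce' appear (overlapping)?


Scanning 'edecceceedaa' for bigram 'ce':
  Position 0: 'ed' -> no
  Position 1: 'de' -> no
  Position 2: 'ec' -> no
  Position 3: 'cc' -> no
  Position 4: 'ce' -> MATCH
  Position 5: 'ec' -> no
  Position 6: 'ce' -> MATCH
  Position 7: 'ee' -> no
  Position 8: 'ed' -> no
  Position 9: 'da' -> no
  Position 10: 'aa' -> no
Total matches: 2

2


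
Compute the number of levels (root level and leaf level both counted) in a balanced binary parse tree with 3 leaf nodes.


In a balanced binary tree with n leaves the deepest leaf is ceil(log2(n)) edges below the root,
so counting node levels inclusive of root and leaves gives ceil(log2(n)) + 1 levels.
log2(3) = 1.5850
ceil(1.5850) = 2
levels = 2 + 1 = 3

3


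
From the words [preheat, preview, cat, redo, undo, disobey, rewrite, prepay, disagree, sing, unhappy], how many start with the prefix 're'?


Checking each word for prefix 're':
  'preheat' -> no (count: 0)
  'preview' -> no (count: 0)
  'cat' -> no (count: 0)
  'redo' -> YES, starts with 're' (count: 1)
  'undo' -> no (count: 1)
  'disobey' -> no (count: 1)
  'rewrite' -> YES, starts with 're' (count: 2)
  'prepay' -> no (count: 2)
  'disagree' -> no (count: 2)
  'sing' -> no (count: 2)
  'unhappy' -> no (count: 2)
Total with prefix 're': 2

2


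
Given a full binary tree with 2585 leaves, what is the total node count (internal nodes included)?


Leaf nodes (terminals): 2585
Internal nodes = n - 1 = 2585 - 1 = 2584
Total = leaves + internal = 2585 + 2584 = 5169

5169


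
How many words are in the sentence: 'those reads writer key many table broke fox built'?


Counting words by splitting on spaces:
  Word 1: 'those'
  Word 2: 'reads'
  Word 3: 'writer'
  Word 4: 'key'
  Word 5: 'many'
  Word 6: 'table'
  Word 7: 'broke'
  Word 8: 'fox'
  Word 9: 'built'
Total words: 9

9


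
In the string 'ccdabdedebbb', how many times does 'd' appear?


Scanning 'ccdabdedebbb' for 'd':
  Position 2: 'd' -> MATCH (count: 1)
  Position 5: 'd' -> MATCH (count: 2)
  Position 7: 'd' -> MATCH (count: 3)
Total occurrences of 'd': 3

3


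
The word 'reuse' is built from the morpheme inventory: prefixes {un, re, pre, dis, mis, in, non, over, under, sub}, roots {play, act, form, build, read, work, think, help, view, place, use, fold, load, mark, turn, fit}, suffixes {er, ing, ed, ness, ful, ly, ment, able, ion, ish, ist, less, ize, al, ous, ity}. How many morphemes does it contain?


Segmenting 'reuse' against the inventory:
  're' -> prefix (morpheme 1)
  'use' -> root (morpheme 2)
Total morphemes: 2

2


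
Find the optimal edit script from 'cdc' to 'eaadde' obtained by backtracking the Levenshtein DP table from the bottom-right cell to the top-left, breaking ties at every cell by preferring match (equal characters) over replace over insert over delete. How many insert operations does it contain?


Edit distance = 5. Backtracking from cell (3, 6) with preference match > replace > insert > delete,
then listing the resulting alignment 'cdc' -> 'eaadde' left to right:
  Step 1: insert 'e' [insertion #1]
  Step 2: insert 'a' [insertion #2]
  Step 3: insert 'a' [insertion #3]
  Step 4: replace c->d
  Step 5: keep 'd'
  Step 6: replace c->e
Total insertions: 3

3


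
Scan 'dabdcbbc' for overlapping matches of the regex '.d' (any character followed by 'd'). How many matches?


Pattern: .d means any character followed by 'd'.
Scanning 'dabdcbbc' position-by-position:
  Pos 0: window 'da' -> no
  Pos 1: window 'ab' -> no
  Pos 2: window 'bd' -> MATCH
  Pos 3: window 'dc' -> no
  Pos 4: window 'cb' -> no
  Pos 5: window 'bb' -> no
  Pos 6: window 'bc' -> no
  Pos 7: window 'c' -> no
Total matches: 1

1


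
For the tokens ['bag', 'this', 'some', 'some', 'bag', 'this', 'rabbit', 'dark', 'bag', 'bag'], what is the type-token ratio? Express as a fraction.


Tokens: 10
Unique types: ('bag', 'dark', 'rabbit', 'some', 'this') = 5
TTR = 5/10
Simplify: divide both by 5 -> 1/2
TTR = 1/2

1/2


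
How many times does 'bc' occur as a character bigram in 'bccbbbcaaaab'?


Scanning 'bccbbbcaaaab' for bigram 'bc':
  Position 0: 'bc' -> MATCH
  Position 1: 'cc' -> no
  Position 2: 'cb' -> no
  Position 3: 'bb' -> no
  Position 4: 'bb' -> no
  Position 5: 'bc' -> MATCH
  Position 6: 'ca' -> no
  Position 7: 'aa' -> no
  Position 8: 'aa' -> no
  Position 9: 'aa' -> no
  Position 10: 'ab' -> no
Total matches: 2

2


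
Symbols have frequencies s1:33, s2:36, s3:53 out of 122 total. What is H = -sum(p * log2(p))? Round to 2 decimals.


Computing entropy H = -sum(p_i * log2(p_i)):
  s1: p = 33/122 = 0.2705, -p*log2(p) = 0.5102
  s2: p = 36/122 = 0.2951, -p*log2(p) = 0.5196
  s3: p = 53/122 = 0.4344, -p*log2(p) = 0.5225
H = sum of terms = 1.5523
Rounded to 2 decimals: 1.55

1.55


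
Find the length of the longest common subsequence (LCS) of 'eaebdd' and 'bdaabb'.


DP table for LCS of 'eaebdd' and 'bdaabb':
       b  d  a  a  b  b
    0  0  0  0  0  0  0
  e 0  0  0  0  0  0  0
  a 0  0  0  1  1  1  1
  e 0  0  0  1  1  1  1
  b 0  1  1  1  1  2  2
  d 0  1  2  2  2  2  2
  d 0  1  2  2  2  2  2
LCS: 'ab'
LCS length = 2

2


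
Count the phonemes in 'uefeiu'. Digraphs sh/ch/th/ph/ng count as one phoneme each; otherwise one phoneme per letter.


Parsing 'uefeiu' greedily, digraphs first:
  'u' -> vowel phoneme (phonemes so far: 1)
  'e' -> vowel phoneme (phonemes so far: 2)
  'f' -> consonant phoneme (phonemes so far: 3)
  'e' -> vowel phoneme (phonemes so far: 4)
  'i' -> vowel phoneme (phonemes so far: 5)
  'u' -> vowel phoneme (phonemes so far: 6)
Total phonemes: 6

6


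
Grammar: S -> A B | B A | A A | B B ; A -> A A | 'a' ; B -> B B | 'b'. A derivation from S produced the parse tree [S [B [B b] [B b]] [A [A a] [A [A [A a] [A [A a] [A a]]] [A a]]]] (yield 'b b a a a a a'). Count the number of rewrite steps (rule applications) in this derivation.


Every bracketed nonterminal node [X ...] in the tree is produced by exactly one rule application.
Reading the tree off as a leftmost derivation:
  Step 1: S  =>  B A   (applied S -> B A)
  Step 2: B A  =>  B B A   (applied B -> B B)
  Step 3: B B A  =>  b B A   (applied B -> b)
  Step 4: b B A  =>  b b A   (applied B -> b)
  Step 5: b b A  =>  b b A A   (applied A -> A A)
  Step 6: b b A A  =>  b b a A   (applied A -> a)
  Step 7: b b a A  =>  b b a A A   (applied A -> A A)
  Step 8: b b a A A  =>  b b a A A A   (applied A -> A A)
  Step 9: b b a A A A  =>  b b a a A A   (applied A -> a)
  Step 10: b b a a A A  =>  b b a a A A A   (applied A -> A A)
  Step 11: b b a a A A A  =>  b b a a a A A   (applied A -> a)
  Step 12: b b a a a A A  =>  b b a a a a A   (applied A -> a)
  Step 13: b b a a a a A  =>  b b a a a a a   (applied A -> a)
Final yield: b b a a a a a
Total rewrite steps: 13

13


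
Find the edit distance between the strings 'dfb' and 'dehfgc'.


Building DP table for s1='dfb' (len 3) and s2='dehfgc' (len 6):
       d  e  h  f  g  c
    0  1  2  3  4  5  6
  d 1  0  1  2  3  4  5
  f 2  1  1  2  2  3  4
  b 3  2  2  2  3  3  4
Edit distance = dp[3][6] = 4

4


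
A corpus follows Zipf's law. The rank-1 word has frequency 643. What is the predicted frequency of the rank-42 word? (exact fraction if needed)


Zipf's law: freq(rank) = f1 / rank
f1 = 643, rank = 42
freq = 643 / 42
GCD(643, 42) = 1
Simplified: 643/42

643/42


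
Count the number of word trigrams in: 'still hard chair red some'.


Word trigrams from [5] words:
  Trigram 1: (still hard chair)
  Trigram 2: (hard chair red)
  Trigram 3: (chair red some)
Total word trigrams: 5 - 2 = 3

3


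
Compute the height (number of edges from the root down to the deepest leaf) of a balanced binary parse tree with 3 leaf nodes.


In a balanced binary tree with n leaves the deepest leaf is ceil(log2(n)) edges below the root.
log2(3) = 1.5850
ceil(1.5850) = 2
height (edges) = 2

2
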